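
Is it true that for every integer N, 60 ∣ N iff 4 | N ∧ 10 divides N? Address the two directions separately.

(⇒) holds; (⇐) fails.

(⇒) If 60 ∣ N, write N = 60q. Since 60 = 15·4, N = 4·(15q), so 4 ∣ N; and since 60 = 6·10, N = 10·(6q), so 10 ∣ N.

(⇐) This fails: take N = 20. Both 4 ∣ 20 and 10 ∣ 20, yet 20 is not a multiple of 60 (since 20 = 0·60 + 20), so 60 ∤ 20.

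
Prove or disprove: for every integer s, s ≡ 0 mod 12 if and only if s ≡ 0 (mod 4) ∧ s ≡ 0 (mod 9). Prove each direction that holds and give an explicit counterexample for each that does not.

(⟹) This fails: s = 24 gives 24 ≡ 0 (mod 12) but 24 ≡ 6 (mod 9), so the conjunction on the right does not hold.

(⟸) Conversely, if s ≡ 0 (mod 4) and s ≡ 0 (mod 9), then by the Chinese remainder theorem s ≡ 0 (mod 36). Since 0 ≡ 0 (mod 12) and 12 ∣ 36, we get s ≡ 0 (mod 12).

The forward direction fails; the converse holds.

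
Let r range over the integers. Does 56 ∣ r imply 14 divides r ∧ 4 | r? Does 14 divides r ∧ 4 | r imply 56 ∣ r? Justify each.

Only the forward direction holds.

(⇒) If 56 ∣ r, write r = 56q. Since 56 = 4·14, r = 14·(4q), so 14 ∣ r; and since 56 = 14·4, r = 4·(14q), so 4 ∣ r.

(⇐) This fails: take r = 28. Both 14 ∣ 28 and 4 ∣ 28, yet 28 is not a multiple of 56 (since 28 = 0·56 + 28), so 56 ∤ 28.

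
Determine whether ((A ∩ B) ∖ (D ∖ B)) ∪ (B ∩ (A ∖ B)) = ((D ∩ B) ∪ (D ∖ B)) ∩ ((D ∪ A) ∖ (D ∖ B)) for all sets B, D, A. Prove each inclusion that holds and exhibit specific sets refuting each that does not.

(⊆) This inclusion fails. Take B = {1}, D = ∅, A = {1}; then 1 ∈ ((A ∩ B) ∖ (D ∖ B)) ∪ (B ∩ (A ∖ B)) but 1 ∉ ((D ∩ B) ∪ (D ∖ B)) ∩ ((D ∪ A) ∖ (D ∖ B)).

(⊇) This inclusion fails. Take B = {1}, D = {1}, A = ∅; then 1 ∈ ((D ∩ B) ∪ (D ∖ B)) ∩ ((D ∪ A) ∖ (D ∖ B)) but 1 ∉ ((A ∩ B) ∖ (D ∖ B)) ∪ (B ∩ (A ∖ B)).

Both inclusions fail.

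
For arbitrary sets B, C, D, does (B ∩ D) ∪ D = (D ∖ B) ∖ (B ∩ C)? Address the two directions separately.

(⟹) This inclusion fails. Take B = {1}, C = ∅, D = {1}; then 1 ∈ (B ∩ D) ∪ D but 1 ∉ (D ∖ B) ∖ (B ∩ C).

(⟸) Let x ∈ (D ∖ B) ∖ (B ∩ C). Then either x ∈ D and x ∉ B, C; or x ∈ C ∩ D and x ∉ B. In each case x ∈ (B ∩ D) ∪ D, so (D ∖ B) ∖ (B ∩ C) ⊆ (B ∩ D) ∪ D.

Only the reverse inclusion holds.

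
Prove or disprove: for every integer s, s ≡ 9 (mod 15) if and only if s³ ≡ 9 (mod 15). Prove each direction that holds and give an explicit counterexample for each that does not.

Both directions hold; the statement is true.

Converse. Suppose s³ ≡ 9 (mod 15). The only residue r in {0, …, 14} with r³ ≡ 9 (mod 15) is r = 9, so s ≡ 9 (mod 15).

Forward direction. Suppose s ≡ 9 (mod 15). Write s = 15j + 9. Then (15j + 9)³ = 3375j³ + 6075j² + 3645j + 729 = 15(225j³ + 405j² + 243j + 48) + 9, so s³ ≡ 9 (mod 15).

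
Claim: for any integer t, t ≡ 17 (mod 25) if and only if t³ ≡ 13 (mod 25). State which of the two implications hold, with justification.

(→) Suppose t ≡ 17 (mod 25). Write t = 25j + 17. Then (25j + 17)³ = 15625j³ + 31875j² + 21675j + 4913 = 25(625j³ + 1275j² + 867j + 196) + 13, so t³ ≡ 13 (mod 25).

(←) Conversely, suppose t³ ≡ 13 (mod 25). The only residue r in {0, …, 24} with r³ ≡ 13 (mod 25) is r = 17, so t ≡ 17 (mod 25).

Both directions hold; the statement is true.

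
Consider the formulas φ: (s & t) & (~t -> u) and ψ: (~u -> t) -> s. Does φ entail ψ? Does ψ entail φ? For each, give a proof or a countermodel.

The forward direction holds; the converse fails.

(→) Assume the antecedent. If t is true, the antecedent forces (t = T, s = T, u = F) or (t = T, s = T, u = T), and (~u -> t) -> s holds there. If t is false, the antecedent cannot hold. Either way (~u -> t) -> s holds.

(←) This fails. Under t = F, s = F, u = F, the left side is false but the right side is true.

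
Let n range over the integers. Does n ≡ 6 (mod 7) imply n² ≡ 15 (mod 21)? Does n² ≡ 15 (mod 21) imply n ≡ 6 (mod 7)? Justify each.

[⇒] This fails: take n = 13. Then 13 ≡ 6 (mod 7), but 13² = 169 ≡ 1 (mod 21), not 15.

[⇐] This fails: take n = 15. Then 15² = 225 ≡ 15 (mod 21), yet 15 ≡ 1 (mod 7), not 6.

Both directions fail.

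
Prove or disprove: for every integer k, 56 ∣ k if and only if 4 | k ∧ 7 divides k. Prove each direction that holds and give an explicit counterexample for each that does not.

The forward direction holds; the converse fails.

[⇒] If 56 ∣ k, write k = 56q. Since 56 = 14·4, k = 4·(14q), so 4 ∣ k; and since 56 = 8·7, k = 7·(8q), so 7 ∣ k.

[⇐] This fails: take k = 28. Both 4 ∣ 28 and 7 ∣ 28, yet 28 is not a multiple of 56 (since 28 = 0·56 + 28), so 56 ∤ 28.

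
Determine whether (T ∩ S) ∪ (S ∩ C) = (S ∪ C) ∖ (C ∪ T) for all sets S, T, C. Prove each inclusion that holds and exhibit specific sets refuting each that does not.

Neither inclusion holds.

(⟹) This inclusion fails. Take S = {1}, T = {1}, C = ∅; then 1 ∈ (T ∩ S) ∪ (S ∩ C) but 1 ∉ (S ∪ C) ∖ (C ∪ T).

(⟸) This inclusion fails. Take S = {1}, T = ∅, C = ∅; then 1 ∈ (S ∪ C) ∖ (C ∪ T) but 1 ∉ (T ∩ S) ∪ (S ∩ C).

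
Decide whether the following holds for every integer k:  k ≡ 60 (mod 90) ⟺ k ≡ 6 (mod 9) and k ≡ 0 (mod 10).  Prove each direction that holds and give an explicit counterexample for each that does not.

[⇒] Suppose k ≡ 60 (mod 90); write k = 90j + 60. Since 9 ∣ 90, reducing mod 9 gives k ≡ 60 ≡ 6 (mod 9); since 10 ∣ 90, reducing mod 10 gives k ≡ 60 ≡ 0 (mod 10).

[⇐] Conversely, if k ≡ 6 (mod 9) and k ≡ 0 (mod 10), then by the Chinese remainder theorem k ≡ 60 (mod 90). This is exactly k ≡ 60 (mod 90).

Equivalent; both directions hold.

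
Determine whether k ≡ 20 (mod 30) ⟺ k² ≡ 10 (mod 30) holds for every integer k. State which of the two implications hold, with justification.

Forward direction. Suppose k ≡ 20 (mod 30). Write k = 30j + 20. Then (30j + 20)² = 900j² + 1200j + 400 = 30(30j² + 40j + 13) + 10, so k² ≡ 10 (mod 30).

Converse. This fails: take k = 10. Then 10² = 100 ≡ 10 (mod 30), yet 10 ≡ 10 (mod 30), not 20.

Only the forward implication holds.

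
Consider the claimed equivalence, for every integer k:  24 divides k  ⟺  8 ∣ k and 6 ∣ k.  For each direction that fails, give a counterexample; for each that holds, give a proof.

Both directions hold; the statement is true.

(⇒) If 24 ∣ k, write k = 24q. Since 24 = 3·8, k = 8·(3q), so 8 ∣ k; and since 24 = 4·6, k = 6·(4q), so 6 ∣ k.

(⇐) Suppose 8 ∣ k and 6 ∣ k. Any common multiple of 8 and 6 is a multiple of their lcm; here lcm(8, 6) = 8·6/gcd(8, 6) = 48/2 = 24, so 24 ∣ k.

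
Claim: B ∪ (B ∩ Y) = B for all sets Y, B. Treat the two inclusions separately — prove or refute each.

The two sets are equal.

Forward inclusion. Let x ∈ B ∪ (B ∩ Y). Then either x ∈ B and x ∉ Y; or x ∈ Y ∩ B. In each case x ∈ B, so B ∪ (B ∩ Y) ⊆ B.

Reverse inclusion. Let x ∈ B. Then either x ∈ B and x ∉ Y; or x ∈ Y ∩ B. In each case x ∈ B ∪ (B ∩ Y), so B ⊆ B ∪ (B ∩ Y).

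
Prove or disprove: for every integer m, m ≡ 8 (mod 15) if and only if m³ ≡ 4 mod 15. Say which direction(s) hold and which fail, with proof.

Both directions fail.

Forward direction. This fails: take m = 8. Then 8 ≡ 8 (mod 15), but 8³ = 512 ≡ 2 (mod 15), not 4.

Converse. This fails: take m = 4. Then 4³ = 64 ≡ 4 (mod 15), yet 4 ≡ 4 (mod 15), not 8.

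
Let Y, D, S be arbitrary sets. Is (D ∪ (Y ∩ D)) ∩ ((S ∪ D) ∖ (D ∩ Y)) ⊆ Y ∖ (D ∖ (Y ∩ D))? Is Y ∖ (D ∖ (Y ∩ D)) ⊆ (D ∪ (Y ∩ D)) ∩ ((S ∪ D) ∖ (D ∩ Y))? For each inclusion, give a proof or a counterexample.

(⊆) This inclusion fails. Take Y = ∅, D = {1}, S = ∅; then 1 ∈ (D ∪ (Y ∩ D)) ∩ ((S ∪ D) ∖ (D ∩ Y)) but 1 ∉ Y ∖ (D ∖ (Y ∩ D)).

(⊇) This inclusion fails. Take Y = {1}, D = ∅, S = ∅; then 1 ∈ Y ∖ (D ∖ (Y ∩ D)) but 1 ∉ (D ∪ (Y ∩ D)) ∩ ((S ∪ D) ∖ (D ∩ Y)).

Neither inclusion holds.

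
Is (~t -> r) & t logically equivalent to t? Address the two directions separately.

(⇒) Assume the antecedent. If t is true, t reduces to true regardless of the other variables. If t is false, the antecedent cannot hold. Either way t holds.

(⇐) Assume the antecedent. If t is true, (~t -> r) & t reduces to true regardless of the other variables. If t is false, the antecedent cannot hold. Either way (~t -> r) & t holds.

The biconditional holds.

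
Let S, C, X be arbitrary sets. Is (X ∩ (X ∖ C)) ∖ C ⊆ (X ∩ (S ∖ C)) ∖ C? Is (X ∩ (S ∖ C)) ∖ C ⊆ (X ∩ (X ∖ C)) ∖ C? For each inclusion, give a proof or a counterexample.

(⊆) fails; (⊇) holds.

(⊆) This inclusion fails. Take S = ∅, C = ∅, X = {1}; then 1 ∈ (X ∩ (X ∖ C)) ∖ C but 1 ∉ (X ∩ (S ∖ C)) ∖ C.

(⊇) Let x ∈ (X ∩ (S ∖ C)) ∖ C. Then x ∈ S ∩ X and x ∉ C, from which x ∈ (X ∩ (X ∖ C)) ∖ C.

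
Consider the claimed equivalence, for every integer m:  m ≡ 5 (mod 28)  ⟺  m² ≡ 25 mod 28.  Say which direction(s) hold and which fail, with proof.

Not equivalent: only (⇒) holds.

(⇐) This fails: take m = 9. Then 9² = 81 ≡ 25 (mod 28), yet 9 ≡ 9 (mod 28), not 5.

(⇒) Suppose m ≡ 5 (mod 28). Write m = 28j + 5. Then (28j + 5)² = 784j² + 280j + 25 = 28(28j² + 10j) + 25, so m² ≡ 25 (mod 28).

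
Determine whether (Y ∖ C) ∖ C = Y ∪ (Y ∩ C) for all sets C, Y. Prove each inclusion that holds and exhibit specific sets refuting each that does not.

(⊆) holds; (⊇) fails.

(⟹) Let x ∈ (Y ∖ C) ∖ C. Then x ∈ Y and x ∉ C, from which x ∈ Y ∪ (Y ∩ C).

(⟸) This inclusion fails. Take C = {1}, Y = {1}; then 1 ∈ Y ∪ (Y ∩ C) but 1 ∉ (Y ∖ C) ∖ C.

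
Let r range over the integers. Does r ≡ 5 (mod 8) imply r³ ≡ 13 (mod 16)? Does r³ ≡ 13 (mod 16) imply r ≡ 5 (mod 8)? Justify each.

Not equivalent: only (⇐) holds.

(⇒) This fails: take r = 13. Then 13 ≡ 5 (mod 8), but 13³ = 2197 ≡ 5 (mod 16), not 13.

(⇐) Conversely, the residues r modulo 16 with r³ ≡ 13 (mod 16) are exactly {5}, and each is ≡ 5 (mod 8).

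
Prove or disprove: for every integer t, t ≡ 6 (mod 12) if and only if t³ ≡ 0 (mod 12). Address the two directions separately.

[⇐] This fails: take t = 0. Then 0³ = 0 ≡ 0 (mod 12), yet 0 ≡ 0 (mod 12), not 6.

[⇒] Suppose t ≡ 6 (mod 12). Write t = 12j + 6. Then (12j + 6)³ = 1728j³ + 2592j² + 1296j + 216 = 12(144j³ + 216j² + 108j + 18) + 0, so t³ ≡ 0 (mod 12).

(⇒) holds; (⇐) fails.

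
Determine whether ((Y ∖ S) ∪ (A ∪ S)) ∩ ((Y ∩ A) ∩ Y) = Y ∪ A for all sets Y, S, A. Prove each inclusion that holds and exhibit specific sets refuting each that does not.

Only the forward inclusion holds.

(⊇) This inclusion fails. Take Y = {1}, S = ∅, A = ∅; then 1 ∈ Y ∪ A but 1 ∉ ((Y ∖ S) ∪ (A ∪ S)) ∩ ((Y ∩ A) ∩ Y).

(⊆) Let x ∈ ((Y ∖ S) ∪ (A ∪ S)) ∩ ((Y ∩ A) ∩ Y). Then either x ∈ Y ∩ A and x ∉ S; or x ∈ Y ∩ S ∩ A. In each case x ∈ Y ∪ A, so ((Y ∖ S) ∪ (A ∪ S)) ∩ ((Y ∩ A) ∩ Y) ⊆ Y ∪ A.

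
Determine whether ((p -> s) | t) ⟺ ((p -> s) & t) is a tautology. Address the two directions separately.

Only the converse holds.

(→) This fails. Under s = F, p = F, t = F, the left side is true but the right side is false.

(←) Assume the antecedent. If s is true, (p -> s) | t reduces to true regardless of the other variables. If s is false, the antecedent forces (s = F, p = F, t = T), and (p -> s) | t holds there. Either way (p -> s) | t holds.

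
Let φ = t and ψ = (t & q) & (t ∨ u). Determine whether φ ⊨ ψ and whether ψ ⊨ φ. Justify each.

(⟹) This fails. Under u = F, t = T, q = F, the left side is true but the right side is false.

(⟸) Assume the antecedent. If u is true, the antecedent forces (u = T, t = T, q = T), and t holds there. If u is false, the antecedent forces (u = F, t = T, q = T), and t holds there. Either way t holds.

The forward direction fails; the converse holds.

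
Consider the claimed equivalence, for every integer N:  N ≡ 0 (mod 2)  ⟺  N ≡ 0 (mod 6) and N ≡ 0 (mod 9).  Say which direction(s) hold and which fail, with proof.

(→) This fails: N = 2 gives 2 ≡ 0 (mod 2) but 2 ≡ 2 (mod 6), so the conjunction on the right does not hold.

(←) Conversely, if N ≡ 0 (mod 6) and N ≡ 0 (mod 9), then by the Chinese remainder theorem N ≡ 0 (mod 18). Since 0 ≡ 0 (mod 2) and 2 ∣ 18, we get N ≡ 0 (mod 2).

Not equivalent: only (⇐) holds.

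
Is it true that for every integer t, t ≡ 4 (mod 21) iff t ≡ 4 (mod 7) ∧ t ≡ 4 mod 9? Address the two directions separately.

Only the reverse direction holds.

(⇒) This fails: t = 25 gives 25 ≡ 4 (mod 21) but 25 ≡ 7 (mod 9), so the conjunction on the right does not hold.

(⇐) Conversely, if t ≡ 4 (mod 7) and t ≡ 4 (mod 9), then by the Chinese remainder theorem t ≡ 4 (mod 63). Since 4 ≡ 4 (mod 21) and 21 ∣ 63, we get t ≡ 4 (mod 21).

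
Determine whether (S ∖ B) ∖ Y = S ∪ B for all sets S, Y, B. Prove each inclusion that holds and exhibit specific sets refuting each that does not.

(⊆) holds; (⊇) fails.

(⊆) Let x ∈ (S ∖ B) ∖ Y. Then x ∈ S and x ∉ Y, B, from which x ∈ S ∪ B.

(⊇) This inclusion fails. Take S = {1}, Y = {1}, B = ∅; then 1 ∈ S ∪ B but 1 ∉ (S ∖ B) ∖ Y.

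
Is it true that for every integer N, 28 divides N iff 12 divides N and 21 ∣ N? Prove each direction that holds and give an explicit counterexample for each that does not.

[⇒] This fails: take N = 28. Certainly 28 ∣ 28, but 12 ∤ 28.

[⇐] Suppose 12 ∣ N and 21 ∣ N. Any common multiple of 12 and 21 is a multiple of their lcm; here lcm(12, 21) = 12·21/gcd(12, 21) = 252/3 = 84, so 84 ∣ N. Since 28 ∣ 84, it follows that 28 ∣ N.

Not equivalent: only (⇐) holds.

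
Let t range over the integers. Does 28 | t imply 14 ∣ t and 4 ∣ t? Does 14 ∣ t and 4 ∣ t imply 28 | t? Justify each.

Both directions hold; the statement is true.

(→) If 28 ∣ t, write t = 28q. Since 28 = 2·14, t = 14·(2q), so 14 ∣ t; and since 28 = 7·4, t = 4·(7q), so 4 ∣ t.

(←) Suppose 14 ∣ t and 4 ∣ t. Any common multiple of 14 and 4 is a multiple of their lcm; here lcm(14, 4) = 14·4/gcd(14, 4) = 56/2 = 28, so 28 ∣ t.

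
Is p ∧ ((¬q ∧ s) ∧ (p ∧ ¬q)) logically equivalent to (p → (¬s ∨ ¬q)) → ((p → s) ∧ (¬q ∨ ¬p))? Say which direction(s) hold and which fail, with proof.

The forward direction holds; the converse fails.

(⇒) Assume the antecedent. If p is true, the antecedent forces (p = T, s = T, q = F), and the consequent holds there. If p is false, the antecedent cannot hold. Either way the consequent holds.

(⇐) This fails. Under p = F, s = F, q = F, the left side is false but the right side is true.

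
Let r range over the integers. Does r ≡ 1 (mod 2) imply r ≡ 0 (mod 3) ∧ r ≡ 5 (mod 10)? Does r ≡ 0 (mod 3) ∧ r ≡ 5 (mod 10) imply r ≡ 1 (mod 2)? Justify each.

The forward direction fails; the converse holds.

Converse. If r ≡ 0 (mod 3) and r ≡ 5 (mod 10), then by the Chinese remainder theorem r ≡ 15 (mod 30). Since 15 ≡ 1 (mod 2) and 2 ∣ 30, we get r ≡ 1 (mod 2).

Forward direction. This fails: r = 1 gives 1 ≡ 1 (mod 2) but 1 ≡ 1 (mod 3), so the conjunction on the right does not hold.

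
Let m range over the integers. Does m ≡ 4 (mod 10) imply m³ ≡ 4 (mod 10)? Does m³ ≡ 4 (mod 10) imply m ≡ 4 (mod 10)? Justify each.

Converse. Suppose m³ ≡ 4 (mod 10). The only residue r in {0, …, 9} with r³ ≡ 4 (mod 10) is r = 4, so m ≡ 4 (mod 10).

Forward direction. Suppose m ≡ 4 (mod 10). Write m = 10j + 4. Then (10j + 4)³ = 1000j³ + 1200j² + 480j + 64 = 10(100j³ + 120j² + 48j + 6) + 4, so m³ ≡ 4 (mod 10).

Both directions hold; the statement is true.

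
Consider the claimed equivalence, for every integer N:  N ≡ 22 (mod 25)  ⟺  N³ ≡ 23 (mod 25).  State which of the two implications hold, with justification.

Both directions hold.

[⇒] Suppose N ≡ 22 (mod 25). Write N = 25j + 22. Then (25j + 22)³ = 15625j³ + 41250j² + 36300j + 10648 = 25(625j³ + 1650j² + 1452j + 425) + 23, so N³ ≡ 23 (mod 25).

[⇐] Conversely, suppose N³ ≡ 23 (mod 25). The only residue r in {0, …, 24} with r³ ≡ 23 (mod 25) is r = 22, so N ≡ 22 (mod 25).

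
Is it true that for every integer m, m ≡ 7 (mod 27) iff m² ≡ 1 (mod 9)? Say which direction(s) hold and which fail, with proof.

Forward direction. This fails: take m = 7. Then 7 ≡ 7 (mod 27), but 7² = 49 ≡ 4 (mod 9), not 1.

Converse. This fails: take m = 1. Then 1² = 1 ≡ 1 (mod 9), yet 1 ≡ 1 (mod 27), not 7.

Neither direction holds.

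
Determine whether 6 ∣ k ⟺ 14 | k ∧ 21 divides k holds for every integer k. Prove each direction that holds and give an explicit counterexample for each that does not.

Not equivalent: only (⇐) holds.

Forward direction. This fails: take k = 6. Certainly 6 ∣ 6, but 14 ∤ 6.

Converse. Suppose 14 ∣ k and 21 ∣ k. Any common multiple of 14 and 21 is a multiple of their lcm; here lcm(14, 21) = 14·21/gcd(14, 21) = 294/7 = 42, so 42 ∣ k. Since 6 ∣ 42, it follows that 6 ∣ k.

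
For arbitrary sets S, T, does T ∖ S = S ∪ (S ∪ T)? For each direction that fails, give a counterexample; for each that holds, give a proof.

The sets are not equal: only the forward inclusion holds.

(⊆) Let x ∈ T ∖ S. Then x ∈ T and x ∉ S, from which x ∈ S ∪ (S ∪ T).

(⊇) This inclusion fails. Take S = {1}, T = ∅; then 1 ∈ S ∪ (S ∪ T) but 1 ∉ T ∖ S.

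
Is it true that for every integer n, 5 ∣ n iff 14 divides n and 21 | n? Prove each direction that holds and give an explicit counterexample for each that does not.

(⇒) fails and (⇐) fails.

[⇒] This fails: take n = 5. Certainly 5 ∣ 5, but 14 ∤ 5.

[⇐] This fails: take n = 42. Both 14 ∣ 42 and 21 ∣ 42, yet 42 is not a multiple of 5 (since 42 = 8·5 + 2), so 5 ∤ 42.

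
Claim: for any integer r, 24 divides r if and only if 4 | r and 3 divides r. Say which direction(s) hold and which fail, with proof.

Not equivalent: only (⇒) holds.

(←) This fails: take r = 12. Both 4 ∣ 12 and 3 ∣ 12, yet 12 is not a multiple of 24 (since 12 = 0·24 + 12), so 24 ∤ 12.

(→) If 24 ∣ r, write r = 24q. Since 24 = 6·4, r = 4·(6q), so 4 ∣ r; and since 24 = 8·3, r = 3·(8q), so 3 ∣ r.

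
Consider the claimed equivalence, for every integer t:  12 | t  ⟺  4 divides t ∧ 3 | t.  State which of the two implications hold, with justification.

(→) If 12 ∣ t, write t = 12q. Since 12 = 3·4, t = 4·(3q), so 4 ∣ t; and since 12 = 4·3, t = 3·(4q), so 3 ∣ t.

(←) Suppose 4 ∣ t and 3 ∣ t. Any common multiple of 4 and 3 is a multiple of their lcm; here gcd(4, 3) = 1, so lcm(4, 3) = 4·3 = 12, so 12 ∣ t.

Equivalent; both directions hold.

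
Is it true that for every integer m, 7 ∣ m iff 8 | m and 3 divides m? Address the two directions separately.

Forward direction. This fails: take m = 7. Certainly 7 ∣ 7, but 8 ∤ 7.

Converse. This fails: take m = 24. Both 8 ∣ 24 and 3 ∣ 24, yet 24 is not a multiple of 7 (since 24 = 3·7 + 3), so 7 ∤ 24.

Both directions fail.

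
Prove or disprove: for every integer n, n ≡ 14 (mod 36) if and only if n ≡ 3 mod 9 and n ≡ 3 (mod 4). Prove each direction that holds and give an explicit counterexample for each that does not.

Both directions fail.

(⟹) This fails: n = 14 gives 14 ≡ 14 (mod 36) but 14 ≡ 5 (mod 9), so the conjunction on the right does not hold.

(⟸) This fails: n = 3 satisfies both congruences on the right (3 ≡ 3 mod 9 and 3 ≡ 3 mod 4) yet 3 ≡ 3 (mod 36), not 14.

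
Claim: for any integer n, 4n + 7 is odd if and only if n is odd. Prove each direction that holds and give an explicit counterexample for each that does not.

(⇐) Suppose n is odd. Since 4 is even, 4n is even for every n, so 4n + 7 has the same parity as 7, which is odd. Hence 4n + 7 is odd.

(⇒) This fails: take n = 0. Then 4n + 7 = 7, which is odd, yet n = 0 is even, not odd.

(⇒) fails; (⇐) holds.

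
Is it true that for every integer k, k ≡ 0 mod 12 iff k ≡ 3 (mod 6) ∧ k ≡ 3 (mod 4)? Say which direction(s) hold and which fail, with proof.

Neither implication holds.

Forward direction. This fails: k = 0 gives 0 ≡ 0 (mod 12) but 0 ≡ 0 (mod 6), so the conjunction on the right does not hold.

Converse. This fails: k = 3 satisfies both congruences on the right (3 ≡ 3 mod 6 and 3 ≡ 3 mod 4) yet 3 ≡ 3 (mod 12), not 0.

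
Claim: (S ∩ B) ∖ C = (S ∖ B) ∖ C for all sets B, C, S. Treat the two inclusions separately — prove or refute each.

Both inclusions fail.

(⟹) This inclusion fails. Take B = {1}, C = ∅, S = {1}; then 1 ∈ (S ∩ B) ∖ C but 1 ∉ (S ∖ B) ∖ C.

(⟸) This inclusion fails. Take B = ∅, C = ∅, S = {1}; then 1 ∈ (S ∖ B) ∖ C but 1 ∉ (S ∩ B) ∖ C.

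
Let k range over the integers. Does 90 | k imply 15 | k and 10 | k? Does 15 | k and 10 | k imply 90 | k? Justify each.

(⟹) If 90 ∣ k, write k = 90q. Since 90 = 6·15, k = 15·(6q), so 15 ∣ k; and since 90 = 9·10, k = 10·(9q), so 10 ∣ k.

(⟸) This fails: take k = 30. Both 15 ∣ 30 and 10 ∣ 30, yet 30 is not a multiple of 90 (since 30 = 0·90 + 30), so 90 ∤ 30.

Only the forward implication holds.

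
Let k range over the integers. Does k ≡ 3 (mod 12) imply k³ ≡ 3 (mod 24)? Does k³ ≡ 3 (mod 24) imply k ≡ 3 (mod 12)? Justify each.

The forward direction fails; the converse holds.

(⟸) The residues r modulo 24 with r³ ≡ 3 (mod 24) are exactly {3}, and each is ≡ 3 (mod 12).

(⟹) This fails: take k = 15. Then 15 ≡ 3 (mod 12), but 15³ = 3375 ≡ 15 (mod 24), not 3.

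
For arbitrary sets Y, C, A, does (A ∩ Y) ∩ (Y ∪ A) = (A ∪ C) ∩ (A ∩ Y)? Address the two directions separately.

Reverse inclusion. Let x ∈ (A ∪ C) ∩ (A ∩ Y). Then either x ∈ Y ∩ A and x ∉ C; or x ∈ Y ∩ C ∩ A. In each case x ∈ (A ∩ Y) ∩ (Y ∪ A), so (A ∪ C) ∩ (A ∩ Y) ⊆ (A ∩ Y) ∩ (Y ∪ A).

Forward inclusion. Let x ∈ (A ∩ Y) ∩ (Y ∪ A). Then either x ∈ Y ∩ A and x ∉ C; or x ∈ Y ∩ C ∩ A. In each case x ∈ (A ∪ C) ∩ (A ∩ Y), so (A ∩ Y) ∩ (Y ∪ A) ⊆ (A ∪ C) ∩ (A ∩ Y).

Both inclusions hold.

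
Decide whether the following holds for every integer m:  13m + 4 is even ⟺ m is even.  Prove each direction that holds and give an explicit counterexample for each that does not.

Both directions hold; the statement is true.

Forward direction. Suppose 13m + 4 is even. Since 13 is odd, 13m and m have the same parity, so 13m + 4 ≡ m + 4 (mod 2). As 4 is even, 13m + 4 is even exactly when m is even. Thus m is even.

Converse. Suppose m is even; write m = 2j. Then 13m + 4 = 13·(2j) + 4 = 2·13j + 4, which is even.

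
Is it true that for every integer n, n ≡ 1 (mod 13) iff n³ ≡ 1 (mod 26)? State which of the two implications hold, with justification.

Neither direction holds.

(⇒) This fails: take n = 14. Then 14 ≡ 1 (mod 13), but 14³ = 2744 ≡ 14 (mod 26), not 1.

(⇐) This fails: take n = 3. Then 3³ = 27 ≡ 1 (mod 26), yet 3 ≡ 3 (mod 13), not 1.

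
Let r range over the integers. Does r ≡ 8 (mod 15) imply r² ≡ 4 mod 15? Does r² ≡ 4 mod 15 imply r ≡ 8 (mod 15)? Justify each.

Converse. This fails: take r = 2. Then 2² = 4 ≡ 4 (mod 15), yet 2 ≡ 2 (mod 15), not 8.

Forward direction. Suppose r ≡ 8 (mod 15). Write r = 15j + 8. Then (15j + 8)² = 225j² + 240j + 64 = 15(15j² + 16j + 4) + 4, so r² ≡ 4 (mod 15).

Only the forward implication holds.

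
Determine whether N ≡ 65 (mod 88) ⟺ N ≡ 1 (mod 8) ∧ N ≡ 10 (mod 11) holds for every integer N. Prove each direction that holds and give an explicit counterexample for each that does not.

Equivalent; both directions hold.

(→) Suppose N ≡ 65 (mod 88); write N = 88j + 65. Since 8 ∣ 88, reducing mod 8 gives N ≡ 65 ≡ 1 (mod 8); since 11 ∣ 88, reducing mod 11 gives N ≡ 65 ≡ 10 (mod 11).

(←) Conversely, if N ≡ 1 (mod 8) and N ≡ 10 (mod 11), then by the Chinese remainder theorem N ≡ 65 (mod 88). This is exactly N ≡ 65 (mod 88).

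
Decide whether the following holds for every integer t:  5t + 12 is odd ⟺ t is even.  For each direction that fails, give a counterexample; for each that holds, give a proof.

Forward direction. This fails: t = 7 gives 5t + 12 = 47, which is odd, but 7 is odd, not even.

Converse. This also fails: t = 0 is even, but 5t + 12 = 12 is even, not odd.

Neither implication holds.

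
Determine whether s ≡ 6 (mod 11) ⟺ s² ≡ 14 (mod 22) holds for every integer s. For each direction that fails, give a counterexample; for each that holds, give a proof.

Both directions fail.

(⇒) This fails: take s = 17. Then 17 ≡ 6 (mod 11), but 17² = 289 ≡ 3 (mod 22), not 14.

(⇐) This fails: take s = 16. Then 16² = 256 ≡ 14 (mod 22), yet 16 ≡ 5 (mod 11), not 6.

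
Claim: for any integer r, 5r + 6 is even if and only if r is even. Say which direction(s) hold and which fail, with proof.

The biconditional holds.

(⇒) Suppose 5r + 6 is even. Since 5 is odd, 5r and r have the same parity, so 5r + 6 ≡ r + 6 (mod 2). As 6 is even, 5r + 6 is even exactly when r is even. Thus r is even.

(⇐) Conversely, suppose r is even; write r = 2j. Then 5r + 6 = 5·(2j) + 6 = 2·5j + 6, which is even.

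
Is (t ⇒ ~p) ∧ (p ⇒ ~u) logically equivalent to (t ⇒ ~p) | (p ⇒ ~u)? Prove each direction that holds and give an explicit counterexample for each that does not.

The forward direction holds; the converse fails.

(⇒) Assume the antecedent. If p is true, the antecedent forces (p = T, t = F, u = F), and (t ⇒ ~p) | (p ⇒ ~u) holds there. If p is false, (t ⇒ ~p) | (p ⇒ ~u) reduces to true regardless of the other variables. Either way (t ⇒ ~p) | (p ⇒ ~u) holds.

(⇐) This fails. Under p = T, t = T, u = F, the left side is false but the right side is true.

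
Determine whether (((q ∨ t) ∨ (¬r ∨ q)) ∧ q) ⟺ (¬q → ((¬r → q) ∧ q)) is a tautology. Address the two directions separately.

Both directions hold.

(⇒) Assume the antecedent. If r is true, the antecedent forces (r = T, q = T, t = F) or (r = T, q = T, t = T), and ¬q → ((¬r → q) ∧ q) holds there. If r is false, the antecedent forces (r = F, q = T, t = F) or (r = F, q = T, t = T), and ¬q → ((¬r → q) ∧ q) holds there. Either way ¬q → ((¬r → q) ∧ q) holds.

(⇐) Assume the antecedent. If r is true, the antecedent forces (r = T, q = T, t = F) or (r = T, q = T, t = T), and ((q ∨ t) ∨ (¬r ∨ q)) ∧ q holds there. If r is false, the antecedent forces (r = F, q = T, t = F) or (r = F, q = T, t = T), and ((q ∨ t) ∨ (¬r ∨ q)) ∧ q holds there. Either way ((q ∨ t) ∨ (¬r ∨ q)) ∧ q holds.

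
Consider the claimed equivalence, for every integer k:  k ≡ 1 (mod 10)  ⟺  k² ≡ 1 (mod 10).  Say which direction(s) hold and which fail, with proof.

[⇒] Suppose k ≡ 1 (mod 10). Write k = 10j + 1. Then (10j + 1)² = 100j² + 20j + 1 = 10(10j² + 2j) + 1, so k² ≡ 1 (mod 10).

[⇐] This fails: take k = 9. Then 9² = 81 ≡ 1 (mod 10), yet 9 ≡ 9 (mod 10), not 1.

Only the forward direction holds.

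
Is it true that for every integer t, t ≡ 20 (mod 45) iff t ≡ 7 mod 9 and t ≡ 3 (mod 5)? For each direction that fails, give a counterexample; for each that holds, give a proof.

Neither direction holds.

[⇒] This fails: t = 20 gives 20 ≡ 20 (mod 45) but 20 ≡ 2 (mod 9), so the conjunction on the right does not hold.

[⇐] This fails: t = 43 satisfies both congruences on the right (43 ≡ 7 mod 9 and 43 ≡ 3 mod 5) yet 43 ≡ 43 (mod 45), not 20.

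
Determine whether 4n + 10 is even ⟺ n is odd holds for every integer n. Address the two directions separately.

Not equivalent: only (⇐) holds.

Forward direction. This fails: take n = 4. Then 4n + 10 = 26, which is even, yet n = 4 is even, not odd.

Converse. Suppose n is odd. Since 4 is even, 4n is even for every n, so 4n + 10 has the same parity as 10, which is even. Hence 4n + 10 is even.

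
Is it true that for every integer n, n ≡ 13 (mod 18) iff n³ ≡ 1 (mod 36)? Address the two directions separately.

Neither direction holds.

[⇒] This fails: take n = 31. Then 31 ≡ 13 (mod 18), but 31³ = 29791 ≡ 19 (mod 36), not 1.

[⇐] This fails: take n = 1. Then 1³ = 1 ≡ 1 (mod 36), yet 1 ≡ 1 (mod 18), not 13.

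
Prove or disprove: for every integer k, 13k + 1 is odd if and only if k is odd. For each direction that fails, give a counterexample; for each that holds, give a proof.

Neither direction holds.

Forward direction. This fails: k = 0 gives 13k + 1 = 1, which is odd, but 0 is even, not odd.

Converse. This also fails: k = 5 is odd, but 13k + 1 = 66 is even, not odd.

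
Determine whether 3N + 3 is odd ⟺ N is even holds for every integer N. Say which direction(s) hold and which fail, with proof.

(⇐) Suppose N is even; write N = 2j. Then 3N + 3 = 3·(2j) + 3 = 2·3j + 3, which is odd.

(⇒) Suppose 3N + 3 is odd. Since 3 is odd, 3N and N have the same parity, so 3N + 3 ≡ N + 3 (mod 2). As 3 is odd, 3N + 3 is odd exactly when N is even. Thus N is even.

The biconditional holds.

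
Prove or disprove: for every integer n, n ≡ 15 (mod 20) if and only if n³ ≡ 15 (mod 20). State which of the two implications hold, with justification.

(⟹) Suppose n ≡ 15 (mod 20). Write n = 20j + 15. Then (20j + 15)³ = 8000j³ + 18000j² + 13500j + 3375 = 20(400j³ + 900j² + 675j + 168) + 15, so n³ ≡ 15 (mod 20).

(⟸) Conversely, suppose n³ ≡ 15 (mod 20). The only residue r in {0, …, 19} with r³ ≡ 15 (mod 20) is r = 15, so n ≡ 15 (mod 20).

Both directions hold; the statement is true.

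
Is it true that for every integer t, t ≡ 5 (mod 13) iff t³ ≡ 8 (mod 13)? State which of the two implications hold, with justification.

Forward direction. Suppose t ≡ 5 (mod 13). Write t = 13j + 5. Then (13j + 5)³ = 2197j³ + 2535j² + 975j + 125 = 13(169j³ + 195j² + 75j + 9) + 8, so t³ ≡ 8 (mod 13).

Converse. This fails: take t = 2. Then 2³ = 8 ≡ 8 (mod 13), yet 2 ≡ 2 (mod 13), not 5.

(⇒) holds; (⇐) fails.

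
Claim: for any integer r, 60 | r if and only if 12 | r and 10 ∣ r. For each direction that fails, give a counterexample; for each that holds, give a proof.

Both directions hold; the statement is true.

(⟹) If 60 ∣ r, write r = 60q. Since 60 = 5·12, r = 12·(5q), so 12 ∣ r; and since 60 = 6·10, r = 10·(6q), so 10 ∣ r.

(⟸) Suppose 12 ∣ r and 10 ∣ r. Any common multiple of 12 and 10 is a multiple of their lcm; here lcm(12, 10) = 12·10/gcd(12, 10) = 120/2 = 60, so 60 ∣ r.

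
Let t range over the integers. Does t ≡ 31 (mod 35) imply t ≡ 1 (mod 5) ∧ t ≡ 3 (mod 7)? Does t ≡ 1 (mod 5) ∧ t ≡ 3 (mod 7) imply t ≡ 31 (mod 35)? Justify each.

(⇒) Suppose t ≡ 31 (mod 35); write t = 35j + 31. Since 5 ∣ 35, reducing mod 5 gives t ≡ 31 ≡ 1 (mod 5); since 7 ∣ 35, reducing mod 7 gives t ≡ 31 ≡ 3 (mod 7).

(⇐) Conversely, if t ≡ 1 (mod 5) and t ≡ 3 (mod 7), then by the Chinese remainder theorem t ≡ 31 (mod 35). This is exactly t ≡ 31 (mod 35).

The biconditional holds.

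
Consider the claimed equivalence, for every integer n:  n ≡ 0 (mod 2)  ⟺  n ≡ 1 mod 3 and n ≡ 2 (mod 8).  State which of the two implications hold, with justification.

The forward direction fails; the converse holds.

(⇐) If n ≡ 1 (mod 3) and n ≡ 2 (mod 8), then by the Chinese remainder theorem n ≡ 10 (mod 24). Since 10 ≡ 0 (mod 2) and 2 ∣ 24, we get n ≡ 0 (mod 2).

(⇒) This fails: n = 0 gives 0 ≡ 0 (mod 2) but 0 ≡ 0 (mod 3), so the conjunction on the right does not hold.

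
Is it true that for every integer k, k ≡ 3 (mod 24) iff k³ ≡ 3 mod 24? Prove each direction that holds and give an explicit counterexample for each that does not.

(⟸) Suppose k³ ≡ 3 (mod 24). The only residue r in {0, …, 23} with r³ ≡ 3 (mod 24) is r = 3, so k ≡ 3 (mod 24).

(⟹) Suppose k ≡ 3 (mod 24). Write k = 24j + 3. Then (24j + 3)³ = 13824j³ + 5184j² + 648j + 27 = 24(576j³ + 216j² + 27j + 1) + 3, so k³ ≡ 3 (mod 24).

Both directions hold.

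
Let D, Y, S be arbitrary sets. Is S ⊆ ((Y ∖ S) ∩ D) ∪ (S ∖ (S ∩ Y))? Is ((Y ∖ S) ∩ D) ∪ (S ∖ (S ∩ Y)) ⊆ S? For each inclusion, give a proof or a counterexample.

(⊆) fails and (⊇) fails.

Forward inclusion. This inclusion fails. Take D = ∅, Y = {1}, S = {1}; then 1 ∈ S but 1 ∉ ((Y ∖ S) ∩ D) ∪ (S ∖ (S ∩ Y)).

Reverse inclusion. This inclusion fails. Take D = {1}, Y = {1}, S = ∅; then 1 ∈ ((Y ∖ S) ∩ D) ∪ (S ∖ (S ∩ Y)) but 1 ∉ S.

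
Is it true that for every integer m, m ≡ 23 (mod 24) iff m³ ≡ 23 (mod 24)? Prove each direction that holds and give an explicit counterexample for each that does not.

The biconditional holds.

Forward direction. Suppose m ≡ 23 (mod 24). Write m = 24j + 23. Then (24j + 23)³ = 13824j³ + 39744j² + 38088j + 12167 = 24(576j³ + 1656j² + 1587j + 506) + 23, so m³ ≡ 23 (mod 24).

Converse. Suppose m³ ≡ 23 (mod 24). The only residue r in {0, …, 23} with r³ ≡ 23 (mod 24) is r = 23, so m ≡ 23 (mod 24).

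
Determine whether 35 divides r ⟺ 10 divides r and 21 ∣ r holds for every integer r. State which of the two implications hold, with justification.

The forward direction fails; the converse holds.

(←) Suppose 10 ∣ r and 21 ∣ r. Any common multiple of 10 and 21 is a multiple of their lcm; here gcd(10, 21) = 1, so lcm(10, 21) = 10·21 = 210, so 210 ∣ r. Since 35 ∣ 210, it follows that 35 ∣ r.

(→) This fails: take r = 35. Certainly 35 ∣ 35, but 10 ∤ 35.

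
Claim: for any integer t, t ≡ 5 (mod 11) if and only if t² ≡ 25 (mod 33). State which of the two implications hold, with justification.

(⇒) fails and (⇐) fails.

[⇒] This fails: take t = 27. Then 27 ≡ 5 (mod 11), but 27² = 729 ≡ 3 (mod 33), not 25.

[⇐] This fails: take t = 17. Then 17² = 289 ≡ 25 (mod 33), yet 17 ≡ 6 (mod 11), not 5.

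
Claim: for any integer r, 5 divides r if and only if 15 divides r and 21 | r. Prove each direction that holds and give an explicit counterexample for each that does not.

(⇒) fails; (⇐) holds.

(⇒) This fails: take r = 5. Certainly 5 ∣ 5, but 15 ∤ 5.

(⇐) Suppose 15 ∣ r and 21 ∣ r. Any common multiple of 15 and 21 is a multiple of their lcm; here lcm(15, 21) = 15·21/gcd(15, 21) = 315/3 = 105, so 105 ∣ r. Since 5 ∣ 105, it follows that 5 ∣ r.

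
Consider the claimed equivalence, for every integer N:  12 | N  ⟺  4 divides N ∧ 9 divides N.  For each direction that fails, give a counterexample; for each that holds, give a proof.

Converse. Suppose 4 ∣ N and 9 ∣ N. Any common multiple of 4 and 9 is a multiple of their lcm; here gcd(4, 9) = 1, so lcm(4, 9) = 4·9 = 36, so 36 ∣ N. Since 12 ∣ 36, it follows that 12 ∣ N.

Forward direction. This fails: take N = 12. Certainly 12 ∣ 12, but 9 ∤ 12.

Only the reverse direction holds.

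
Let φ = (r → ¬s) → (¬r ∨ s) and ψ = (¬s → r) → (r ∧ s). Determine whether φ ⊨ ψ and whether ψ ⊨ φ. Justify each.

(⟹) This fails. Under r = F, s = T, the left side is true but the right side is false.

(⟸) Assume the antecedent. If r is true, the antecedent forces (r = T, s = T), and (r → ¬s) → (¬r ∨ s) holds there. If r is false, (r → ¬s) → (¬r ∨ s) reduces to true regardless of the other variables. Either way (r → ¬s) → (¬r ∨ s) holds.

The forward direction fails; the converse holds.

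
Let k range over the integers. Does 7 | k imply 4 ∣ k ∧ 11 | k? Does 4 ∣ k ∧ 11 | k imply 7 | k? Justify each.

Forward direction. This fails: take k = 7. Certainly 7 ∣ 7, but 4 ∤ 7.

Converse. This fails: take k = 44. Both 4 ∣ 44 and 11 ∣ 44, yet 44 is not a multiple of 7 (since 44 = 6·7 + 2), so 7 ∤ 44.

Neither direction holds.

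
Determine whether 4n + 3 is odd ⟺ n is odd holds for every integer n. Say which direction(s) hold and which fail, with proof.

Forward direction. This fails: take n = 6. Then 4n + 3 = 27, which is odd, yet n = 6 is even, not odd.

Converse. Suppose n is odd. Since 4 is even, 4n is even for every n, so 4n + 3 has the same parity as 3, which is odd. Hence 4n + 3 is odd.

(⇒) fails; (⇐) holds.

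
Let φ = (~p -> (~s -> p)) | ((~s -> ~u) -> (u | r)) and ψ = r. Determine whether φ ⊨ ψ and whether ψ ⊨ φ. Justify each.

Only the converse holds.

(⟹) This fails. Under r = F, p = T, u = F, s = F, the left side is true but the right side is false.

(⟸) Assume the antecedent. If r is true, the consequent reduces to true regardless of the other variables. If r is false, the antecedent cannot hold. Either way the consequent holds.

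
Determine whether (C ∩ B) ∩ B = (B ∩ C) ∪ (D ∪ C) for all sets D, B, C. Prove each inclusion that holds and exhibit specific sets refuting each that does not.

(⟹) Let x ∈ (C ∩ B) ∩ B. Then either x ∈ B ∩ C and x ∉ D; or x ∈ D ∩ B ∩ C. In each case x ∈ (B ∩ C) ∪ (D ∪ C), so (C ∩ B) ∩ B ⊆ (B ∩ C) ∪ (D ∪ C).

(⟸) This inclusion fails. Take D = {1}, B = ∅, C = ∅; then 1 ∈ (B ∩ C) ∪ (D ∪ C) but 1 ∉ (C ∩ B) ∩ B.

The sets are not equal: only the forward inclusion holds.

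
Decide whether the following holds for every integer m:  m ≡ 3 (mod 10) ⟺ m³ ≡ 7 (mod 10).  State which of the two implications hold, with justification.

Both implications hold.

Forward direction. Suppose m ≡ 3 (mod 10). Write m = 10j + 3. Then (10j + 3)³ = 1000j³ + 900j² + 270j + 27 = 10(100j³ + 90j² + 27j + 2) + 7, so m³ ≡ 7 (mod 10).

Converse. For the converse, argue contrapositively. If m ≢ 3 (mod 10), then m is congruent to one of 0, 1, 2, 4, 5, 6, 7, 8, 9 modulo 10, and these give m³ ≡ 0, 1, 8, 4, 5, 6, 3, 2, 9 respectively — never 7.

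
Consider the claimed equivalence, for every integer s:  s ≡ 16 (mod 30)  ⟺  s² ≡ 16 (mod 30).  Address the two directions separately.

(⟸) This fails: take s = 4. Then 4² = 16 ≡ 16 (mod 30), yet 4 ≡ 4 (mod 30), not 16.

(⟹) Suppose s ≡ 16 (mod 30). Write s = 30j + 16. Then (30j + 16)² = 900j² + 960j + 256 = 30(30j² + 32j + 8) + 16, so s² ≡ 16 (mod 30).

Not equivalent: only (⇒) holds.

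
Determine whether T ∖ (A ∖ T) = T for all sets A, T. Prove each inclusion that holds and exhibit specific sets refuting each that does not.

The two sets are equal.

(⊇) Let x ∈ T. Then either x ∈ T and x ∉ A; or x ∈ A ∩ T. In each case x ∈ T ∖ (A ∖ T), so T ⊆ T ∖ (A ∖ T).

(⊆) Let x ∈ T ∖ (A ∖ T). Then either x ∈ T and x ∉ A; or x ∈ A ∩ T. In each case x ∈ T, so T ∖ (A ∖ T) ⊆ T.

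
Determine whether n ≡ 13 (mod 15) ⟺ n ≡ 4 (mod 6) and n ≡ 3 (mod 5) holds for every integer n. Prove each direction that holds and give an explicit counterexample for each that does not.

The forward direction fails; the converse holds.

(→) This fails: n = 13 gives 13 ≡ 13 (mod 15) but 13 ≡ 1 (mod 6), so the conjunction on the right does not hold.

(←) Conversely, if n ≡ 4 (mod 6) and n ≡ 3 (mod 5), then by the Chinese remainder theorem n ≡ 28 (mod 30). Since 28 ≡ 13 (mod 15) and 15 ∣ 30, we get n ≡ 13 (mod 15).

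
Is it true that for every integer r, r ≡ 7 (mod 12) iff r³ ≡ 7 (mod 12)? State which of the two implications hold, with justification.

Equivalent; both directions hold.

[⇒] Suppose r ≡ 7 (mod 12). Write r = 12j + 7. Then (12j + 7)³ = 1728j³ + 3024j² + 1764j + 343 = 12(144j³ + 252j² + 147j + 28) + 7, so r³ ≡ 7 (mod 12).

[⇐] Conversely, suppose r³ ≡ 7 (mod 12). The only residue r in {0, …, 11} with r³ ≡ 7 (mod 12) is r = 7, so r ≡ 7 (mod 12).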